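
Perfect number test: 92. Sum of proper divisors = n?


Proper divisors of 92: 1, 2, 4, 23, 46
Sum = 1 + 2 + 4 + 23 + 46 = 76

No, 92 is not perfect (76 ≠ 92)


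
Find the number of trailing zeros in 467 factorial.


floor(467/5) = 93
floor(467/25) = 18
floor(467/125) = 3
Total = 114

114 trailing zeros


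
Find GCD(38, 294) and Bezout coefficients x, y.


Tabular extended Euclidean (each row: r = 38*s + 294*t):
r=38, s=1, t=0
r=294, s=0, t=1
q=0: r=38, s=1, t=0   [38*(1) + 294*(0) = 38]
q=7: r=28, s=-7, t=1   [38*(-7) + 294*(1) = 28]
q=1: r=10, s=8, t=-1   [38*(8) + 294*(-1) = 10]
q=2: r=8, s=-23, t=3   [38*(-23) + 294*(3) = 8]
q=1: r=2, s=31, t=-4   [38*(31) + 294*(-4) = 2]
q=4: r=0, s=-147, t=19   [38*(-147) + 294*(19) = 0]
GCD = 2; from the row with r=2: x=31, y=-4
Check: 38*(31) + 294*(-4) = 1178 - 1176 = 2

GCD = 2, x = 31, y = -4


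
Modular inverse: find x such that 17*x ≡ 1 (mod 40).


Use the extended Euclidean algorithm on (40, 17); each row r = 40*s + 17*t:
r=40, s=1, t=0
r=17, s=0, t=1
q=2: r=6, s=1, t=-2   [40*(1) + 17*(-2) = 6]
q=2: r=5, s=-2, t=5   [40*(-2) + 17*(5) = 5]
q=1: r=1, s=3, t=-7   [40*(3) + 17*(-7) = 1]
q=5: r=0, s=-17, t=40   [40*(-17) + 17*(40) = 0]
GCD = 1 with t = -7, so 17*(-7) ≡ 1 (mod 40)
Inverse = -7 mod 40 = 33
Check: 17 * 33 = 561 ≡ 1 (mod 40)

17^(-1) ≡ 33 (mod 40)


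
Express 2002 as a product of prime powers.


2002 / 2 = 1001
1001 / 7 = 143
143 / 11 = 13
13 / 13 = 1
2002 = 2 × 7 × 11 × 13


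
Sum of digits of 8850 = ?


8 + 8 + 5 + 0 = 21


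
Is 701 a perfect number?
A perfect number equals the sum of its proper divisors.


Proper divisors of 701: 1
Sum = 1 = 1

No, 701 is not perfect (1 ≠ 701)


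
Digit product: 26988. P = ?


2 × 6 × 9 × 8 × 8 = 6912


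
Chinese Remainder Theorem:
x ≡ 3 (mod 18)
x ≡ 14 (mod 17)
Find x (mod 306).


M = 18*17 = 306
M1 = M/18 = 17, M2 = M/17 = 18
M1^(-1) mod 18 = 17, M2^(-1) mod 17 = 1
x = 3*17*17 + 14*18*1 = 1119
1119 mod 306 = 201
Check: 201 mod 18 = 3 ✓, 201 mod 17 = 14 ✓

x ≡ 201 (mod 306)


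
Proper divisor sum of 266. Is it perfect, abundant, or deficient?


Proper divisors: 1, 2, 7, 14, 19, 38, 133
Sum = 1 + 2 + 7 + 14 + 19 + 38 + 133 = 214
214 < 266 → deficient

s(266) = 214 (deficient)


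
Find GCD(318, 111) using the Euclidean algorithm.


318 = 2 * 111 + 96
111 = 1 * 96 + 15
96 = 6 * 15 + 6
15 = 2 * 6 + 3
6 = 2 * 3 + 0
GCD = 3


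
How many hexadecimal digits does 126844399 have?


126844399 in base 16 = 78F7DEF
Number of digits = 7

7 digits (base 16)


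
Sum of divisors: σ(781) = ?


Divisors of 781: 1, 11, 71, 781
Sum = 1 + 11 + 71 + 781 = 864

σ(781) = 864


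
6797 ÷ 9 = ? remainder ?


6797 = 9 * 755 + 2
Check: 6795 + 2 = 6797

q = 755, r = 2


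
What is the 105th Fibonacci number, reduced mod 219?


F(k) mod 219 for k=1..105:
1, 1, 2, 3, 5, 8, 13, 21, 34, 55, 89, 144, 14, 158, 172, 111, 64, 175, 20, 195, 215, 191, 187, 159, 127, 67, 194, 42, 17, 59, 76, 135, 211, 127, 119, 27, 146, 173, 100, 54, 154, 208, 143, 132, 56, 188, 25, 213, 19, 13, 32, 45, 77, 122, 199, 102, 82, 184, 47, 12, 59, 71, 130, 201, 112, 94, 206, 81, 68, 149, 217, 147, 145, 73, 218, 72, 71, 143, 214, 138, 133, 52, 185, 18, 203, 2, 205, 207, 193, 181, 155, 117, 53, 170, 4, 174, 178, 133, 92, 6, 98, 104, 202, 87, 70
F(105) mod 219 = 70


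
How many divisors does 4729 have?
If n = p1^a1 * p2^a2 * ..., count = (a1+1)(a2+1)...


4729 = 4729^1
d(4729) = (1+1) = 2

2 divisors


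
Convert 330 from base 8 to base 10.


330 (base 8) = 216 (decimal)
216 (decimal) = 216 (base 10)


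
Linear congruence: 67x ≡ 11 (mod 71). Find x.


GCD(67, 71) = 1, unique solution
a^(-1) mod 71 = 53
x = 53 * 11 mod 71 = 15

x ≡ 15 (mod 71)


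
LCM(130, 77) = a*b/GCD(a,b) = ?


GCD(130, 77) = 1
LCM = 130*77/1 = 10010/1 = 10010

LCM = 10010


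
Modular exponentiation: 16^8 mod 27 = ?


16^1 mod 27 = 16
16^2 mod 27 = 13
16^3 mod 27 = 19
16^4 mod 27 = 7
16^5 mod 27 = 4
16^6 mod 27 = 10
16^7 mod 27 = 25
16^8 mod 27 = 22


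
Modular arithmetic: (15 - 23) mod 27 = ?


15 - 23 = -8
-8 mod 27 = 19


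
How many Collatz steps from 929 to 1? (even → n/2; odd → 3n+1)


929 → 2788 → 1394 → 697 → 2092 → 1046 → 523 → 1570 → 785 → 2356 → 1178 → 589 → 1768 → 884 → 442 → 221 → 664 → 332 → 166 → 83 → 250 → 125 → 376 → 188 → 94 → 47 → 142 → 71 → 214 → 107 → 322 → 161 → 484 → 242 → 121 → 364 → 182 → 91 → 274 → 137 → 412 → 206 → 103 → 310 → 155 → 466 → 233 → 700 → 350 → 175 → 526 → 263 → 790 → 395 → 1186 → 593 → 1780 → 890 → 445 → 1336 → 668 → 334 → 167 → 502 → 251 → 754 → 377 → 1132 → 566 → 283 → 850 → 425 → 1276 → 638 → 319 → 958 → 479 → 1438 → 719 → 2158 → 1079 → 3238 → 1619 → 4858 → 2429 → 7288 → 3644 → 1822 → 911 → 2734 → 1367 → 4102 → 2051 → 6154 → 3077 → 9232 → 4616 → 2308 → 1154 → 577 → 1732 → 866 → 433 → 1300 → 650 → 325 → 976 → 488 → 244 → 122 → 61 → 184 → 92 → 46 → 23 → 70 → 35 → 106 → 53 → 160 → 80 → 40 → 20 → 10 → 5 → 16 → 8 → 4 → 2 → 1
Total steps = 129

129 steps


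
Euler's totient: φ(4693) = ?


4693 = 13 × 19^2
Prime factors: 13, 19
φ(4693) = 4693 × (1-1/13) × (1-1/19)
= 4693 × 12/13 × 18/19 = 4104

φ(4693) = 4104


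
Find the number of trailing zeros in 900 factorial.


floor(900/5) = 180
floor(900/25) = 36
floor(900/125) = 7
floor(900/625) = 1
Total = 224

224 trailing zeros


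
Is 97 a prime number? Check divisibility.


Check divisors up to sqrt(97) = 9.8489
No divisors found.
97 is prime.

Yes, 97 is prime


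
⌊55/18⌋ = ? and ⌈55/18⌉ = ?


55/18 = 3.0556
floor = 3
ceil = 4

floor = 3, ceil = 4


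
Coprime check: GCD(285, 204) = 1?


Euclidean algorithm:
285 = 1 * 204 + 81
204 = 2 * 81 + 42
81 = 1 * 42 + 39
42 = 1 * 39 + 3
39 = 13 * 3 + 0
GCD(285, 204) = 3

No, not coprime (GCD = 3)


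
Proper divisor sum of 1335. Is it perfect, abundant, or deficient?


Proper divisors: 1, 3, 5, 15, 89, 267, 445
Sum = 1 + 3 + 5 + 15 + 89 + 267 + 445 = 825
825 < 1335 → deficient

s(1335) = 825 (deficient)


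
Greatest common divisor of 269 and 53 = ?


269 = 5 * 53 + 4
53 = 13 * 4 + 1
4 = 4 * 1 + 0
GCD = 1


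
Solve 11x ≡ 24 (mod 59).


GCD(11, 59) = 1, unique solution
a^(-1) mod 59 = 43
x = 43 * 24 mod 59 = 29

x ≡ 29 (mod 59)


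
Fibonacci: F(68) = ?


Sequence: 1, 1, 2, 3, 5, 8, 13, 21, 34, 55, 89, 144, 233, 377, 610, 987, 1597, 2584, 4181, 6765, 10946, 17711, 28657, 46368, 75025, 121393, 196418, 317811, 514229, 832040, 1346269, 2178309, 3524578, 5702887, 9227465, 14930352, 24157817, 39088169, 63245986, 102334155, 165580141, 267914296, 433494437, 701408733, 1134903170, 1836311903, 2971215073, 4807526976, 7778742049, 12586269025, 20365011074, 32951280099, 53316291173, 86267571272, 139583862445, 225851433717, 365435296162, 591286729879, 956722026041, 1548008755920, 2504730781961, 4052739537881, 6557470319842, 10610209857723, 17167680177565, 27777890035288, 44945570212853, 72723460248141
F(68) = 72723460248141


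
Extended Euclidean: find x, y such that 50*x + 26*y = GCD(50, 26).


Tabular extended Euclidean (each row: r = 50*s + 26*t):
r=50, s=1, t=0
r=26, s=0, t=1
q=1: r=24, s=1, t=-1   [50*(1) + 26*(-1) = 24]
q=1: r=2, s=-1, t=2   [50*(-1) + 26*(2) = 2]
q=12: r=0, s=13, t=-25   [50*(13) + 26*(-25) = 0]
GCD = 2; from the row with r=2: x=-1, y=2
Check: 50*(-1) + 26*(2) = -50 + 52 = 2

GCD = 2, x = -1, y = 2


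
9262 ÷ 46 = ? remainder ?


9262 = 46 * 201 + 16
Check: 9246 + 16 = 9262

q = 201, r = 16


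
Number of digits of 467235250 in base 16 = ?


467235250 in base 16 = 1BD971B2
Number of digits = 8

8 digits (base 16)


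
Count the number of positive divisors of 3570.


3570 = 2^1 × 3^1 × 5^1 × 7^1 × 17^1
d(3570) = (1+1) × (1+1) × (1+1) × (1+1) × (1+1) = 32

32 divisors


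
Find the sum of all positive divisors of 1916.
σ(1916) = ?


Divisors of 1916: 1, 2, 4, 479, 958, 1916
Sum = 1 + 2 + 4 + 479 + 958 + 1916 = 3360

σ(1916) = 3360


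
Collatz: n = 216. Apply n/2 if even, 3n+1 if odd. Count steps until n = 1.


216 → 108 → 54 → 27 → 82 → 41 → 124 → 62 → 31 → 94 → 47 → 142 → 71 → 214 → 107 → 322 → 161 → 484 → 242 → 121 → 364 → 182 → 91 → 274 → 137 → 412 → 206 → 103 → 310 → 155 → 466 → 233 → 700 → 350 → 175 → 526 → 263 → 790 → 395 → 1186 → 593 → 1780 → 890 → 445 → 1336 → 668 → 334 → 167 → 502 → 251 → 754 → 377 → 1132 → 566 → 283 → 850 → 425 → 1276 → 638 → 319 → 958 → 479 → 1438 → 719 → 2158 → 1079 → 3238 → 1619 → 4858 → 2429 → 7288 → 3644 → 1822 → 911 → 2734 → 1367 → 4102 → 2051 → 6154 → 3077 → 9232 → 4616 → 2308 → 1154 → 577 → 1732 → 866 → 433 → 1300 → 650 → 325 → 976 → 488 → 244 → 122 → 61 → 184 → 92 → 46 → 23 → 70 → 35 → 106 → 53 → 160 → 80 → 40 → 20 → 10 → 5 → 16 → 8 → 4 → 2 → 1
Total steps = 114

114 steps


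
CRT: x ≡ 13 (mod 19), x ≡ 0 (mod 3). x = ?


M = 19*3 = 57
M1 = M/19 = 3, M2 = M/3 = 19
M1^(-1) mod 19 = 13, M2^(-1) mod 3 = 1
x = 13*3*13 + 0*19*1 = 507
507 mod 57 = 51
Check: 51 mod 19 = 13 ✓, 51 mod 3 = 0 ✓

x ≡ 51 (mod 57)


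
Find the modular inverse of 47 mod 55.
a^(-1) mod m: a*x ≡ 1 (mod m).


Use the extended Euclidean algorithm on (55, 47); each row r = 55*s + 47*t:
r=55, s=1, t=0
r=47, s=0, t=1
q=1: r=8, s=1, t=-1   [55*(1) + 47*(-1) = 8]
q=5: r=7, s=-5, t=6   [55*(-5) + 47*(6) = 7]
q=1: r=1, s=6, t=-7   [55*(6) + 47*(-7) = 1]
q=7: r=0, s=-47, t=55   [55*(-47) + 47*(55) = 0]
GCD = 1 with t = -7, so 47*(-7) ≡ 1 (mod 55)
Inverse = -7 mod 55 = 48
Check: 47 * 48 = 2256 ≡ 1 (mod 55)

47^(-1) ≡ 48 (mod 55)


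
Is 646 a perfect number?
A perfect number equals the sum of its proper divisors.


Proper divisors of 646: 1, 2, 17, 19, 34, 38, 323
Sum = 1 + 2 + 17 + 19 + 34 + 38 + 323 = 434

No, 646 is not perfect (434 ≠ 646)


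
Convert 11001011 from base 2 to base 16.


11001011 (base 2) = 203 (decimal)
203 (decimal) = CB (base 16)


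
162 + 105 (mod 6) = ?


162 + 105 = 267
267 mod 6 = 3


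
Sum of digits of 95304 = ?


9 + 5 + 3 + 0 + 4 = 21


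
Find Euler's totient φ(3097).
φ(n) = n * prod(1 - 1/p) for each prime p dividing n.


3097 = 19 × 163
Prime factors: 19, 163
φ(3097) = 3097 × (1-1/19) × (1-1/163)
= 3097 × 18/19 × 162/163 = 2916

φ(3097) = 2916


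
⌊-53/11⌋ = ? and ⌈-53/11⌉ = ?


-53/11 = -4.8182
floor = -5
ceil = -4

floor = -5, ceil = -4


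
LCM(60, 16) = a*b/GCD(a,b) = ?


GCD(60, 16) = 4
LCM = 60*16/4 = 960/4 = 240

LCM = 240


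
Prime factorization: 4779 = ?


4779 / 3 = 1593
1593 / 3 = 531
531 / 3 = 177
177 / 3 = 59
59 / 59 = 1
4779 = 3^4 × 59


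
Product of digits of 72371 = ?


7 × 2 × 3 × 7 × 1 = 294


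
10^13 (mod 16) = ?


10^1 mod 16 = 10
10^2 mod 16 = 4
10^3 mod 16 = 8
10^4 mod 16 = 0
10^5 mod 16 = 0
10^6 mod 16 = 0
10^7 mod 16 = 0
10^8 mod 16 = 0
10^9 mod 16 = 0
10^10 mod 16 = 0
10^11 mod 16 = 0
10^12 mod 16 = 0
10^13 mod 16 = 0


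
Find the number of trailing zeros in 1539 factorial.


floor(1539/5) = 307
floor(1539/25) = 61
floor(1539/125) = 12
floor(1539/625) = 2
Total = 382

382 trailing zeros


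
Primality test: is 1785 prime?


1785 / 3 = 595 (exact division)
1785 is NOT prime.

No, 1785 is not prime


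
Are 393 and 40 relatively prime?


Euclidean algorithm:
393 = 9 * 40 + 33
40 = 1 * 33 + 7
33 = 4 * 7 + 5
7 = 1 * 5 + 2
5 = 2 * 2 + 1
2 = 2 * 1 + 0
GCD(393, 40) = 1

Yes, coprime (GCD = 1)


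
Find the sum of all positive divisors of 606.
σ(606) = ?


Divisors of 606: 1, 2, 3, 6, 101, 202, 303, 606
Sum = 1 + 2 + 3 + 6 + 101 + 202 + 303 + 606 = 1224

σ(606) = 1224


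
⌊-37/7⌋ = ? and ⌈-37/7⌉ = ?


-37/7 = -5.2857
floor = -6
ceil = -5

floor = -6, ceil = -5


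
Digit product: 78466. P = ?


7 × 8 × 4 × 6 × 6 = 8064


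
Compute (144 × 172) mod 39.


144 × 172 = 24768
24768 mod 39 = 3


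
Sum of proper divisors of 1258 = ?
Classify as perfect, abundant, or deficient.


Proper divisors: 1, 2, 17, 34, 37, 74, 629
Sum = 1 + 2 + 17 + 34 + 37 + 74 + 629 = 794
794 < 1258 → deficient

s(1258) = 794 (deficient)


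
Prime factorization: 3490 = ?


3490 / 2 = 1745
1745 / 5 = 349
349 / 349 = 1
3490 = 2 × 5 × 349


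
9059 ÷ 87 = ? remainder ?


9059 = 87 * 104 + 11
Check: 9048 + 11 = 9059

q = 104, r = 11


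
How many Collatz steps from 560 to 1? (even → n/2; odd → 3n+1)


560 → 280 → 140 → 70 → 35 → 106 → 53 → 160 → 80 → 40 → 20 → 10 → 5 → 16 → 8 → 4 → 2 → 1
Total steps = 17

17 steps


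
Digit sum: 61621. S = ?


6 + 1 + 6 + 2 + 1 = 16


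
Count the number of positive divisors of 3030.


3030 = 2^1 × 3^1 × 5^1 × 101^1
d(3030) = (1+1) × (1+1) × (1+1) × (1+1) = 16

16 divisors


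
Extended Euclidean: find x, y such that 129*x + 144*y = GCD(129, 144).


Tabular extended Euclidean (each row: r = 129*s + 144*t):
r=129, s=1, t=0
r=144, s=0, t=1
q=0: r=129, s=1, t=0   [129*(1) + 144*(0) = 129]
q=1: r=15, s=-1, t=1   [129*(-1) + 144*(1) = 15]
q=8: r=9, s=9, t=-8   [129*(9) + 144*(-8) = 9]
q=1: r=6, s=-10, t=9   [129*(-10) + 144*(9) = 6]
q=1: r=3, s=19, t=-17   [129*(19) + 144*(-17) = 3]
q=2: r=0, s=-48, t=43   [129*(-48) + 144*(43) = 0]
GCD = 3; from the row with r=3: x=19, y=-17
Check: 129*(19) + 144*(-17) = 2451 - 2448 = 3

GCD = 3, x = 19, y = -17


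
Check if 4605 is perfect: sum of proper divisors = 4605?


Proper divisors of 4605: 1, 3, 5, 15, 307, 921, 1535
Sum = 1 + 3 + 5 + 15 + 307 + 921 + 1535 = 2787

No, 4605 is not perfect (2787 ≠ 4605)


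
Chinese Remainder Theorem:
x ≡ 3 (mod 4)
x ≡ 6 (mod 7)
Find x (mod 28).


M = 4*7 = 28
M1 = M/4 = 7, M2 = M/7 = 4
M1^(-1) mod 4 = 3, M2^(-1) mod 7 = 2
x = 3*7*3 + 6*4*2 = 111
111 mod 28 = 27
Check: 27 mod 4 = 3 ✓, 27 mod 7 = 6 ✓

x ≡ 27 (mod 28)


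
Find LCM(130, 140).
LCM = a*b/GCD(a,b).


GCD(130, 140) = 10
LCM = 130*140/10 = 18200/10 = 1820

LCM = 1820


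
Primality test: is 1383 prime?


1383 / 3 = 461 (exact division)
1383 is NOT prime.

No, 1383 is not prime


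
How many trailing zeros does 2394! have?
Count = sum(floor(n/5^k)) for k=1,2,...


floor(2394/5) = 478
floor(2394/25) = 95
floor(2394/125) = 19
floor(2394/625) = 3
Total = 595

595 trailing zeros


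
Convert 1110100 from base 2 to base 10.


1110100 (base 2) = 116 (decimal)
116 (decimal) = 116 (base 10)


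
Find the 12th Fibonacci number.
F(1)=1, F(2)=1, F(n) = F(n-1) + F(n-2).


Sequence: 1, 1, 2, 3, 5, 8, 13, 21, 34, 55, 89, 144
F(12) = 144


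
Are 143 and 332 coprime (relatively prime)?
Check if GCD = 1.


Euclidean algorithm:
332 = 2 * 143 + 46
143 = 3 * 46 + 5
46 = 9 * 5 + 1
5 = 5 * 1 + 0
GCD(143, 332) = 1

Yes, coprime (GCD = 1)


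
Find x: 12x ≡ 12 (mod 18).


GCD(12, 18) = 6 divides 12
Divide: 2x ≡ 2 (mod 3)
x ≡ 1 (mod 3)


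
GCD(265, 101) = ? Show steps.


265 = 2 * 101 + 63
101 = 1 * 63 + 38
63 = 1 * 38 + 25
38 = 1 * 25 + 13
25 = 1 * 13 + 12
13 = 1 * 12 + 1
12 = 12 * 1 + 0
GCD = 1


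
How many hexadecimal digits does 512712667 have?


512712667 in base 16 = 1E8F5FDB
Number of digits = 8

8 digits (base 16)


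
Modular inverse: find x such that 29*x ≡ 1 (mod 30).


Use the extended Euclidean algorithm on (30, 29); each row r = 30*s + 29*t:
r=30, s=1, t=0
r=29, s=0, t=1
q=1: r=1, s=1, t=-1   [30*(1) + 29*(-1) = 1]
q=29: r=0, s=-29, t=30   [30*(-29) + 29*(30) = 0]
GCD = 1 with t = -1, so 29*(-1) ≡ 1 (mod 30)
Inverse = -1 mod 30 = 29
Check: 29 * 29 = 841 ≡ 1 (mod 30)

29^(-1) ≡ 29 (mod 30)


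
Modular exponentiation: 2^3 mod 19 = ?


2^1 mod 19 = 2
2^2 mod 19 = 4
2^3 mod 19 = 8


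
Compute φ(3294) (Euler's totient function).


3294 = 2 × 3^3 × 61
Prime factors: 2, 3, 61
φ(3294) = 3294 × (1-1/2) × (1-1/3) × (1-1/61)
= 3294 × 1/2 × 2/3 × 60/61 = 1080

φ(3294) = 1080


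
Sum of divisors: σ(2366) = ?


Divisors of 2366: 1, 2, 7, 13, 14, 26, 91, 169, 182, 338, 1183, 2366
Sum = 1 + 2 + 7 + 13 + 14 + 26 + 91 + 169 + 182 + 338 + 1183 + 2366 = 4392

σ(2366) = 4392


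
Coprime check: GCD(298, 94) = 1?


Euclidean algorithm:
298 = 3 * 94 + 16
94 = 5 * 16 + 14
16 = 1 * 14 + 2
14 = 7 * 2 + 0
GCD(298, 94) = 2

No, not coprime (GCD = 2)


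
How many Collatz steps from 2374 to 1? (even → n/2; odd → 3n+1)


2374 → 1187 → 3562 → 1781 → 5344 → 2672 → 1336 → 668 → 334 → 167 → 502 → 251 → 754 → 377 → 1132 → 566 → 283 → 850 → 425 → 1276 → 638 → 319 → 958 → 479 → 1438 → 719 → 2158 → 1079 → 3238 → 1619 → 4858 → 2429 → 7288 → 3644 → 1822 → 911 → 2734 → 1367 → 4102 → 2051 → 6154 → 3077 → 9232 → 4616 → 2308 → 1154 → 577 → 1732 → 866 → 433 → 1300 → 650 → 325 → 976 → 488 → 244 → 122 → 61 → 184 → 92 → 46 → 23 → 70 → 35 → 106 → 53 → 160 → 80 → 40 → 20 → 10 → 5 → 16 → 8 → 4 → 2 → 1
Total steps = 76

76 steps


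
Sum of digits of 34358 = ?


3 + 4 + 3 + 5 + 8 = 23


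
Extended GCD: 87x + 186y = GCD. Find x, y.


Tabular extended Euclidean (each row: r = 87*s + 186*t):
r=87, s=1, t=0
r=186, s=0, t=1
q=0: r=87, s=1, t=0   [87*(1) + 186*(0) = 87]
q=2: r=12, s=-2, t=1   [87*(-2) + 186*(1) = 12]
q=7: r=3, s=15, t=-7   [87*(15) + 186*(-7) = 3]
q=4: r=0, s=-62, t=29   [87*(-62) + 186*(29) = 0]
GCD = 3; from the row with r=3: x=15, y=-7
Check: 87*(15) + 186*(-7) = 1305 - 1302 = 3

GCD = 3, x = 15, y = -7


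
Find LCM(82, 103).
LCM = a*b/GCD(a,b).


GCD(82, 103) = 1
LCM = 82*103/1 = 8446/1 = 8446

LCM = 8446


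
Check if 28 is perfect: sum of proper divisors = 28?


Proper divisors of 28: 1, 2, 4, 7, 14
Sum = 1 + 2 + 4 + 7 + 14 = 28

Yes, 28 is perfect (28 = 28)


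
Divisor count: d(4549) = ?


4549 = 4549^1
d(4549) = (1+1) = 2

2 divisors


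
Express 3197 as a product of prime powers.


3197 / 23 = 139
139 / 139 = 1
3197 = 23 × 139


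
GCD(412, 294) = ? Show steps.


412 = 1 * 294 + 118
294 = 2 * 118 + 58
118 = 2 * 58 + 2
58 = 29 * 2 + 0
GCD = 2


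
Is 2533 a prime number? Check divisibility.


2533 / 17 = 149 (exact division)
2533 is NOT prime.

No, 2533 is not prime


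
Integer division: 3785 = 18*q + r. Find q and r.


3785 = 18 * 210 + 5
Check: 3780 + 5 = 3785

q = 210, r = 5


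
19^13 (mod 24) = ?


19^1 mod 24 = 19
19^2 mod 24 = 1
19^3 mod 24 = 19
19^4 mod 24 = 1
19^5 mod 24 = 19
19^6 mod 24 = 1
19^7 mod 24 = 19
19^8 mod 24 = 1
19^9 mod 24 = 19
19^10 mod 24 = 1
19^11 mod 24 = 19
19^12 mod 24 = 1
19^13 mod 24 = 19


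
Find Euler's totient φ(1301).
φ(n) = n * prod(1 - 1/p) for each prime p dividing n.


1301 = 1301
Prime factors: 1301
φ(1301) = 1301 × (1-1/1301)
= 1301 × 1300/1301 = 1300

φ(1301) = 1300


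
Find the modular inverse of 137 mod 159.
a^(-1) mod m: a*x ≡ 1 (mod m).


Use the extended Euclidean algorithm on (159, 137); each row r = 159*s + 137*t:
r=159, s=1, t=0
r=137, s=0, t=1
q=1: r=22, s=1, t=-1   [159*(1) + 137*(-1) = 22]
q=6: r=5, s=-6, t=7   [159*(-6) + 137*(7) = 5]
q=4: r=2, s=25, t=-29   [159*(25) + 137*(-29) = 2]
q=2: r=1, s=-56, t=65   [159*(-56) + 137*(65) = 1]
q=2: r=0, s=137, t=-159   [159*(137) + 137*(-159) = 0]
GCD = 1 with t = 65, so 137*(65) ≡ 1 (mod 159)
Inverse = 65 mod 159 = 65
Check: 137 * 65 = 8905 ≡ 1 (mod 159)

137^(-1) ≡ 65 (mod 159)


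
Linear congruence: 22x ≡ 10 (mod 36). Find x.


GCD(22, 36) = 2 divides 10
Divide: 11x ≡ 5 (mod 18)
x ≡ 7 (mod 18)


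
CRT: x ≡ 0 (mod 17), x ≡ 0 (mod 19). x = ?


M = 17*19 = 323
M1 = M/17 = 19, M2 = M/19 = 17
M1^(-1) mod 17 = 9, M2^(-1) mod 19 = 9
x = 0*19*9 + 0*17*9 = 0
0 mod 323 = 0
Check: 0 mod 17 = 0 ✓, 0 mod 19 = 0 ✓

x ≡ 0 (mod 323)


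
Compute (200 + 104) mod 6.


200 + 104 = 304
304 mod 6 = 4


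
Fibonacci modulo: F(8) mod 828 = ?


F(k) mod 828 for k=1..8:
1, 1, 2, 3, 5, 8, 13, 21
F(8) mod 828 = 21


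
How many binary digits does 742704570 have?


742704570 in base 2 = 101100010001001100010110111010
Number of digits = 30

30 digits (base 2)


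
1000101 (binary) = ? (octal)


1000101 (base 2) = 69 (decimal)
69 (decimal) = 105 (base 8)


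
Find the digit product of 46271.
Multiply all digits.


4 × 6 × 2 × 7 × 1 = 336


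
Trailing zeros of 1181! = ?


floor(1181/5) = 236
floor(1181/25) = 47
floor(1181/125) = 9
floor(1181/625) = 1
Total = 293

293 trailing zeros


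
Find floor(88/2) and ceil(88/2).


88/2 = 44.0000
floor = 44
ceil = 44

floor = 44, ceil = 44


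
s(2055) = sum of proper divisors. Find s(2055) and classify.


Proper divisors: 1, 3, 5, 15, 137, 411, 685
Sum = 1 + 3 + 5 + 15 + 137 + 411 + 685 = 1257
1257 < 2055 → deficient

s(2055) = 1257 (deficient)


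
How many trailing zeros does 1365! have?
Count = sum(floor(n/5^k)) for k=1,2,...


floor(1365/5) = 273
floor(1365/25) = 54
floor(1365/125) = 10
floor(1365/625) = 2
Total = 339

339 trailing zeros


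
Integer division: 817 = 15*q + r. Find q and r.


817 = 15 * 54 + 7
Check: 810 + 7 = 817

q = 54, r = 7


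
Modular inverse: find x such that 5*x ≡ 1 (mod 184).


Use the extended Euclidean algorithm on (184, 5); each row r = 184*s + 5*t:
r=184, s=1, t=0
r=5, s=0, t=1
q=36: r=4, s=1, t=-36   [184*(1) + 5*(-36) = 4]
q=1: r=1, s=-1, t=37   [184*(-1) + 5*(37) = 1]
q=4: r=0, s=5, t=-184   [184*(5) + 5*(-184) = 0]
GCD = 1 with t = 37, so 5*(37) ≡ 1 (mod 184)
Inverse = 37 mod 184 = 37
Check: 5 * 37 = 185 ≡ 1 (mod 184)

5^(-1) ≡ 37 (mod 184)


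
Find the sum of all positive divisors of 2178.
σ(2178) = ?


Divisors of 2178: 1, 2, 3, 6, 9, 11, 18, 22, 33, 66, 99, 121, 198, 242, 363, 726, 1089, 2178
Sum = 1 + 2 + 3 + 6 + 9 + 11 + 18 + 22 + 33 + 66 + 99 + 121 + 198 + 242 + 363 + 726 + 1089 + 2178 = 5187

σ(2178) = 5187


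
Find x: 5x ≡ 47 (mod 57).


GCD(5, 57) = 1, unique solution
a^(-1) mod 57 = 23
x = 23 * 47 mod 57 = 55

x ≡ 55 (mod 57)


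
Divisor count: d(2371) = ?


2371 = 2371^1
d(2371) = (1+1) = 2

2 divisors


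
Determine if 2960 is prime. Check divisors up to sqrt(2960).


2960 / 2 = 1480 (exact division)
2960 is NOT prime.

No, 2960 is not prime


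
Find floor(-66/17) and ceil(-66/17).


-66/17 = -3.8824
floor = -4
ceil = -3

floor = -4, ceil = -3


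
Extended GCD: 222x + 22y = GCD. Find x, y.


Tabular extended Euclidean (each row: r = 222*s + 22*t):
r=222, s=1, t=0
r=22, s=0, t=1
q=10: r=2, s=1, t=-10   [222*(1) + 22*(-10) = 2]
q=11: r=0, s=-11, t=111   [222*(-11) + 22*(111) = 0]
GCD = 2; from the row with r=2: x=1, y=-10
Check: 222*(1) + 22*(-10) = 222 - 220 = 2

GCD = 2, x = 1, y = -10


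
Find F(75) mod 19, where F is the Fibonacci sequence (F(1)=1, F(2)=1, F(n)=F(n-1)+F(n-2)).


F(k) mod 19 for k=1..75:
1, 1, 2, 3, 5, 8, 13, 2, 15, 17, 13, 11, 5, 16, 2, 18, 1, 0, 1, 1, 2, 3, 5, 8, 13, 2, 15, 17, 13, 11, 5, 16, 2, 18, 1, 0, 1, 1, 2, 3, 5, 8, 13, 2, 15, 17, 13, 11, 5, 16, 2, 18, 1, 0, 1, 1, 2, 3, 5, 8, 13, 2, 15, 17, 13, 11, 5, 16, 2, 18, 1, 0, 1, 1, 2
F(75) mod 19 = 2


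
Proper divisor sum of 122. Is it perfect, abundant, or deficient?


Proper divisors: 1, 2, 61
Sum = 1 + 2 + 61 = 64
64 < 122 → deficient

s(122) = 64 (deficient)


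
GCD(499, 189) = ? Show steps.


499 = 2 * 189 + 121
189 = 1 * 121 + 68
121 = 1 * 68 + 53
68 = 1 * 53 + 15
53 = 3 * 15 + 8
15 = 1 * 8 + 7
8 = 1 * 7 + 1
7 = 7 * 1 + 0
GCD = 1


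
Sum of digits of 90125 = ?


9 + 0 + 1 + 2 + 5 = 17


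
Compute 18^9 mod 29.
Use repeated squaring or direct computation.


18^1 mod 29 = 18
18^2 mod 29 = 5
18^3 mod 29 = 3
18^4 mod 29 = 25
18^5 mod 29 = 15
18^6 mod 29 = 9
18^7 mod 29 = 17
18^8 mod 29 = 16
18^9 mod 29 = 27


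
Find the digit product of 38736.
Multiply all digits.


3 × 8 × 7 × 3 × 6 = 3024


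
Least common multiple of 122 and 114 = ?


GCD(122, 114) = 2
LCM = 122*114/2 = 13908/2 = 6954

LCM = 6954


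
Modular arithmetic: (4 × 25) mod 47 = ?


4 × 25 = 100
100 mod 47 = 6


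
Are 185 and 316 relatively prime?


Euclidean algorithm:
316 = 1 * 185 + 131
185 = 1 * 131 + 54
131 = 2 * 54 + 23
54 = 2 * 23 + 8
23 = 2 * 8 + 7
8 = 1 * 7 + 1
7 = 7 * 1 + 0
GCD(185, 316) = 1

Yes, coprime (GCD = 1)


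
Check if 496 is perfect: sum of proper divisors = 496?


Proper divisors of 496: 1, 2, 4, 8, 16, 31, 62, 124, 248
Sum = 1 + 2 + 4 + 8 + 16 + 31 + 62 + 124 + 248 = 496

Yes, 496 is perfect (496 = 496)


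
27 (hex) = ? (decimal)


27 (base 16) = 39 (decimal)
39 (decimal) = 39 (base 10)


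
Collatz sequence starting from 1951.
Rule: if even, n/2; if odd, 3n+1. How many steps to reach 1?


1951 → 5854 → 2927 → 8782 → 4391 → 13174 → 6587 → 19762 → 9881 → 29644 → 14822 → 7411 → 22234 → 11117 → 33352 → 16676 → 8338 → 4169 → 12508 → 6254 → 3127 → 9382 → 4691 → 14074 → 7037 → 21112 → 10556 → 5278 → 2639 → 7918 → 3959 → 11878 → 5939 → 17818 → 8909 → 26728 → 13364 → 6682 → 3341 → 10024 → 5012 → 2506 → 1253 → 3760 → 1880 → 940 → 470 → 235 → 706 → 353 → 1060 → 530 → 265 → 796 → 398 → 199 → 598 → 299 → 898 → 449 → 1348 → 674 → 337 → 1012 → 506 → 253 → 760 → 380 → 190 → 95 → 286 → 143 → 430 → 215 → 646 → 323 → 970 → 485 → 1456 → 728 → 364 → 182 → 91 → 274 → 137 → 412 → 206 → 103 → 310 → 155 → 466 → 233 → 700 → 350 → 175 → 526 → 263 → 790 → 395 → 1186 → 593 → 1780 → 890 → 445 → 1336 → 668 → 334 → 167 → 502 → 251 → 754 → 377 → 1132 → 566 → 283 → 850 → 425 → 1276 → 638 → 319 → 958 → 479 → 1438 → 719 → 2158 → 1079 → 3238 → 1619 → 4858 → 2429 → 7288 → 3644 → 1822 → 911 → 2734 → 1367 → 4102 → 2051 → 6154 → 3077 → 9232 → 4616 → 2308 → 1154 → 577 → 1732 → 866 → 433 → 1300 → 650 → 325 → 976 → 488 → 244 → 122 → 61 → 184 → 92 → 46 → 23 → 70 → 35 → 106 → 53 → 160 → 80 → 40 → 20 → 10 → 5 → 16 → 8 → 4 → 2 → 1
Total steps = 174

174 steps


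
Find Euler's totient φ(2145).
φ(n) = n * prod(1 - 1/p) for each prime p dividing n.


2145 = 3 × 5 × 11 × 13
Prime factors: 3, 5, 11, 13
φ(2145) = 2145 × (1-1/3) × (1-1/5) × (1-1/11) × (1-1/13)
= 2145 × 2/3 × 4/5 × 10/11 × 12/13 = 960

φ(2145) = 960


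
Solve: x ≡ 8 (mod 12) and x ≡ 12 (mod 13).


M = 12*13 = 156
M1 = M/12 = 13, M2 = M/13 = 12
M1^(-1) mod 12 = 1, M2^(-1) mod 13 = 12
x = 8*13*1 + 12*12*12 = 1832
1832 mod 156 = 116
Check: 116 mod 12 = 8 ✓, 116 mod 13 = 12 ✓

x ≡ 116 (mod 156)


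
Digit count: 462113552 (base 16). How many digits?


462113552 in base 16 = 1B8B4B10
Number of digits = 8

8 digits (base 16)


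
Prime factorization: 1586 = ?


1586 / 2 = 793
793 / 13 = 61
61 / 61 = 1
1586 = 2 × 13 × 61


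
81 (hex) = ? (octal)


81 (base 16) = 129 (decimal)
129 (decimal) = 201 (base 8)


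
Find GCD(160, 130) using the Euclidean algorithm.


160 = 1 * 130 + 30
130 = 4 * 30 + 10
30 = 3 * 10 + 0
GCD = 10


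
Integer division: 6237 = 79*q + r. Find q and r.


6237 = 79 * 78 + 75
Check: 6162 + 75 = 6237

q = 78, r = 75


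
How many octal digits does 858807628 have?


858807628 in base 8 = 6314056514
Number of digits = 10

10 digits (base 8)


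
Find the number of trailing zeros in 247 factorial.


floor(247/5) = 49
floor(247/25) = 9
floor(247/125) = 1
Total = 59

59 trailing zeros


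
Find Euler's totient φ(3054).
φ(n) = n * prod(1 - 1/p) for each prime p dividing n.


3054 = 2 × 3 × 509
Prime factors: 2, 3, 509
φ(3054) = 3054 × (1-1/2) × (1-1/3) × (1-1/509)
= 3054 × 1/2 × 2/3 × 508/509 = 1016

φ(3054) = 1016


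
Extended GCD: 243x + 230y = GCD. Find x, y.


Tabular extended Euclidean (each row: r = 243*s + 230*t):
r=243, s=1, t=0
r=230, s=0, t=1
q=1: r=13, s=1, t=-1   [243*(1) + 230*(-1) = 13]
q=17: r=9, s=-17, t=18   [243*(-17) + 230*(18) = 9]
q=1: r=4, s=18, t=-19   [243*(18) + 230*(-19) = 4]
q=2: r=1, s=-53, t=56   [243*(-53) + 230*(56) = 1]
q=4: r=0, s=230, t=-243   [243*(230) + 230*(-243) = 0]
GCD = 1; from the row with r=1: x=-53, y=56
Check: 243*(-53) + 230*(56) = -12879 + 12880 = 1

GCD = 1, x = -53, y = 56


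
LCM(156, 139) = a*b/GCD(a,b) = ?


GCD(156, 139) = 1
LCM = 156*139/1 = 21684/1 = 21684

LCM = 21684


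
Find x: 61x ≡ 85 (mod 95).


GCD(61, 95) = 1, unique solution
a^(-1) mod 95 = 81
x = 81 * 85 mod 95 = 45

x ≡ 45 (mod 95)


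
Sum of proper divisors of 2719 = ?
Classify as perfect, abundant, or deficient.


Proper divisors: 1
Sum = 1 = 1
1 < 2719 → deficient

s(2719) = 1 (deficient)


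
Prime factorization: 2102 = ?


2102 / 2 = 1051
1051 / 1051 = 1
2102 = 2 × 1051


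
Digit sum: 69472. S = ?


6 + 9 + 4 + 7 + 2 = 28


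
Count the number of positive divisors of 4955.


4955 = 5^1 × 991^1
d(4955) = (1+1) × (1+1) = 4

4 divisors


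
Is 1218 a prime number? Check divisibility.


1218 / 2 = 609 (exact division)
1218 is NOT prime.

No, 1218 is not prime


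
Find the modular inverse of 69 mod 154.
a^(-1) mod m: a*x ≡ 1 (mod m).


Use the extended Euclidean algorithm on (154, 69); each row r = 154*s + 69*t:
r=154, s=1, t=0
r=69, s=0, t=1
q=2: r=16, s=1, t=-2   [154*(1) + 69*(-2) = 16]
q=4: r=5, s=-4, t=9   [154*(-4) + 69*(9) = 5]
q=3: r=1, s=13, t=-29   [154*(13) + 69*(-29) = 1]
q=5: r=0, s=-69, t=154   [154*(-69) + 69*(154) = 0]
GCD = 1 with t = -29, so 69*(-29) ≡ 1 (mod 154)
Inverse = -29 mod 154 = 125
Check: 69 * 125 = 8625 ≡ 1 (mod 154)

69^(-1) ≡ 125 (mod 154)


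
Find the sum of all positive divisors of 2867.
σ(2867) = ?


Divisors of 2867: 1, 47, 61, 2867
Sum = 1 + 47 + 61 + 2867 = 2976

σ(2867) = 2976


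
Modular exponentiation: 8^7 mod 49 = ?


8^1 mod 49 = 8
8^2 mod 49 = 15
8^3 mod 49 = 22
8^4 mod 49 = 29
8^5 mod 49 = 36
8^6 mod 49 = 43
8^7 mod 49 = 1


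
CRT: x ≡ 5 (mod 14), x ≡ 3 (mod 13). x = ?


M = 14*13 = 182
M1 = M/14 = 13, M2 = M/13 = 14
M1^(-1) mod 14 = 13, M2^(-1) mod 13 = 1
x = 5*13*13 + 3*14*1 = 887
887 mod 182 = 159
Check: 159 mod 14 = 5 ✓, 159 mod 13 = 3 ✓

x ≡ 159 (mod 182)


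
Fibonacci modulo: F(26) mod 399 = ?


F(k) mod 399 for k=1..26:
1, 1, 2, 3, 5, 8, 13, 21, 34, 55, 89, 144, 233, 377, 211, 189, 1, 190, 191, 381, 173, 155, 328, 84, 13, 97
F(26) mod 399 = 97


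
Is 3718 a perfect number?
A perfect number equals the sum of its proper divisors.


Proper divisors of 3718: 1, 2, 11, 13, 22, 26, 143, 169, 286, 338, 1859
Sum = 1 + 2 + 11 + 13 + 22 + 26 + 143 + 169 + 286 + 338 + 1859 = 2870

No, 3718 is not perfect (2870 ≠ 3718)


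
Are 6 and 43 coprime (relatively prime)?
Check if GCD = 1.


Euclidean algorithm:
43 = 7 * 6 + 1
6 = 6 * 1 + 0
GCD(6, 43) = 1

Yes, coprime (GCD = 1)


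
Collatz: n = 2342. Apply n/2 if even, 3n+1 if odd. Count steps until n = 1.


2342 → 1171 → 3514 → 1757 → 5272 → 2636 → 1318 → 659 → 1978 → 989 → 2968 → 1484 → 742 → 371 → 1114 → 557 → 1672 → 836 → 418 → 209 → 628 → 314 → 157 → 472 → 236 → 118 → 59 → 178 → 89 → 268 → 134 → 67 → 202 → 101 → 304 → 152 → 76 → 38 → 19 → 58 → 29 → 88 → 44 → 22 → 11 → 34 → 17 → 52 → 26 → 13 → 40 → 20 → 10 → 5 → 16 → 8 → 4 → 2 → 1
Total steps = 58

58 steps


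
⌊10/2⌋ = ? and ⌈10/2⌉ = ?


10/2 = 5.0000
floor = 5
ceil = 5

floor = 5, ceil = 5


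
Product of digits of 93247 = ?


9 × 3 × 2 × 4 × 7 = 1512


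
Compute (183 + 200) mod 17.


183 + 200 = 383
383 mod 17 = 9


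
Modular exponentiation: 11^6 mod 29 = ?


11^1 mod 29 = 11
11^2 mod 29 = 5
11^3 mod 29 = 26
11^4 mod 29 = 25
11^5 mod 29 = 14
11^6 mod 29 = 9


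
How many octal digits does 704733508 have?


704733508 in base 8 = 5200260504
Number of digits = 10

10 digits (base 8)


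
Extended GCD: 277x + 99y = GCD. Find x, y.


Tabular extended Euclidean (each row: r = 277*s + 99*t):
r=277, s=1, t=0
r=99, s=0, t=1
q=2: r=79, s=1, t=-2   [277*(1) + 99*(-2) = 79]
q=1: r=20, s=-1, t=3   [277*(-1) + 99*(3) = 20]
q=3: r=19, s=4, t=-11   [277*(4) + 99*(-11) = 19]
q=1: r=1, s=-5, t=14   [277*(-5) + 99*(14) = 1]
q=19: r=0, s=99, t=-277   [277*(99) + 99*(-277) = 0]
GCD = 1; from the row with r=1: x=-5, y=14
Check: 277*(-5) + 99*(14) = -1385 + 1386 = 1

GCD = 1, x = -5, y = 14


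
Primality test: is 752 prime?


752 / 2 = 376 (exact division)
752 is NOT prime.

No, 752 is not prime


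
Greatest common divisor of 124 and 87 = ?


124 = 1 * 87 + 37
87 = 2 * 37 + 13
37 = 2 * 13 + 11
13 = 1 * 11 + 2
11 = 5 * 2 + 1
2 = 2 * 1 + 0
GCD = 1


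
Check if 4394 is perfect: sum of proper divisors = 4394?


Proper divisors of 4394: 1, 2, 13, 26, 169, 338, 2197
Sum = 1 + 2 + 13 + 26 + 169 + 338 + 2197 = 2746

No, 4394 is not perfect (2746 ≠ 4394)


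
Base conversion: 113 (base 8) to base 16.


113 (base 8) = 75 (decimal)
75 (decimal) = 4B (base 16)


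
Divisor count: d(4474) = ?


4474 = 2^1 × 2237^1
d(4474) = (1+1) × (1+1) = 4

4 divisors


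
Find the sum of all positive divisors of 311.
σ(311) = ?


Divisors of 311: 1, 311
Sum = 1 + 311 = 312

σ(311) = 312


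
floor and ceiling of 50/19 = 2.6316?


50/19 = 2.6316
floor = 2
ceil = 3

floor = 2, ceil = 3


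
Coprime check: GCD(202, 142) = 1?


Euclidean algorithm:
202 = 1 * 142 + 60
142 = 2 * 60 + 22
60 = 2 * 22 + 16
22 = 1 * 16 + 6
16 = 2 * 6 + 4
6 = 1 * 4 + 2
4 = 2 * 2 + 0
GCD(202, 142) = 2

No, not coprime (GCD = 2)


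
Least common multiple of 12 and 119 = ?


GCD(12, 119) = 1
LCM = 12*119/1 = 1428/1 = 1428

LCM = 1428


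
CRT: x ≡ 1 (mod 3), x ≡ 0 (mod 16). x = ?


M = 3*16 = 48
M1 = M/3 = 16, M2 = M/16 = 3
M1^(-1) mod 3 = 1, M2^(-1) mod 16 = 11
x = 1*16*1 + 0*3*11 = 16
16 mod 48 = 16
Check: 16 mod 3 = 1 ✓, 16 mod 16 = 0 ✓

x ≡ 16 (mod 48)


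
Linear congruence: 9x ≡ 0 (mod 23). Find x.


GCD(9, 23) = 1, unique solution
a^(-1) mod 23 = 18
x = 18 * 0 mod 23 = 0

x ≡ 0 (mod 23)


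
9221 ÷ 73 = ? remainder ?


9221 = 73 * 126 + 23
Check: 9198 + 23 = 9221

q = 126, r = 23


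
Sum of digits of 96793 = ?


9 + 6 + 7 + 9 + 3 = 34


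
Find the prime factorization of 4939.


4939 / 11 = 449
449 / 449 = 1
4939 = 11 × 449


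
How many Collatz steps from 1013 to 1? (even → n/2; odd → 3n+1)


1013 → 3040 → 1520 → 760 → 380 → 190 → 95 → 286 → 143 → 430 → 215 → 646 → 323 → 970 → 485 → 1456 → 728 → 364 → 182 → 91 → 274 → 137 → 412 → 206 → 103 → 310 → 155 → 466 → 233 → 700 → 350 → 175 → 526 → 263 → 790 → 395 → 1186 → 593 → 1780 → 890 → 445 → 1336 → 668 → 334 → 167 → 502 → 251 → 754 → 377 → 1132 → 566 → 283 → 850 → 425 → 1276 → 638 → 319 → 958 → 479 → 1438 → 719 → 2158 → 1079 → 3238 → 1619 → 4858 → 2429 → 7288 → 3644 → 1822 → 911 → 2734 → 1367 → 4102 → 2051 → 6154 → 3077 → 9232 → 4616 → 2308 → 1154 → 577 → 1732 → 866 → 433 → 1300 → 650 → 325 → 976 → 488 → 244 → 122 → 61 → 184 → 92 → 46 → 23 → 70 → 35 → 106 → 53 → 160 → 80 → 40 → 20 → 10 → 5 → 16 → 8 → 4 → 2 → 1
Total steps = 111

111 steps


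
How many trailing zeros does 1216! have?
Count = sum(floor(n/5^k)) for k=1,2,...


floor(1216/5) = 243
floor(1216/25) = 48
floor(1216/125) = 9
floor(1216/625) = 1
Total = 301

301 trailing zeros


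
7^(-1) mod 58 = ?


Use the extended Euclidean algorithm on (58, 7); each row r = 58*s + 7*t:
r=58, s=1, t=0
r=7, s=0, t=1
q=8: r=2, s=1, t=-8   [58*(1) + 7*(-8) = 2]
q=3: r=1, s=-3, t=25   [58*(-3) + 7*(25) = 1]
q=2: r=0, s=7, t=-58   [58*(7) + 7*(-58) = 0]
GCD = 1 with t = 25, so 7*(25) ≡ 1 (mod 58)
Inverse = 25 mod 58 = 25
Check: 7 * 25 = 175 ≡ 1 (mod 58)

7^(-1) ≡ 25 (mod 58)


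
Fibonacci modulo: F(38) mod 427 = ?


F(k) mod 427 for k=1..38:
1, 1, 2, 3, 5, 8, 13, 21, 34, 55, 89, 144, 233, 377, 183, 133, 316, 22, 338, 360, 271, 204, 48, 252, 300, 125, 425, 123, 121, 244, 365, 182, 120, 302, 422, 297, 292, 162
F(38) mod 427 = 162


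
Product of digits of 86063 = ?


8 × 6 × 0 × 6 × 3 = 0


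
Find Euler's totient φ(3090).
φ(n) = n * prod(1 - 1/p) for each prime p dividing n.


3090 = 2 × 3 × 5 × 103
Prime factors: 2, 3, 5, 103
φ(3090) = 3090 × (1-1/2) × (1-1/3) × (1-1/5) × (1-1/103)
= 3090 × 1/2 × 2/3 × 4/5 × 102/103 = 816

φ(3090) = 816


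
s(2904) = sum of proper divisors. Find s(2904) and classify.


Proper divisors: 1, 2, 3, 4, 6, 8, 11, 12, 22, 24, 33, 44, 66, 88, 121, 132, 242, 264, 363, 484, 726, 968, 1452
Sum = 1 + 2 + 3 + 4 + 6 + 8 + 11 + 12 + 22 + 24 + 33 + 44 + 66 + 88 + 121 + 132 + 242 + 264 + 363 + 484 + 726 + 968 + 1452 = 5076
5076 > 2904 → abundant

s(2904) = 5076 (abundant)


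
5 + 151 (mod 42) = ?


5 + 151 = 156
156 mod 42 = 30


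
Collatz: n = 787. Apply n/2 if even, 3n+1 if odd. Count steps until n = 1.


787 → 2362 → 1181 → 3544 → 1772 → 886 → 443 → 1330 → 665 → 1996 → 998 → 499 → 1498 → 749 → 2248 → 1124 → 562 → 281 → 844 → 422 → 211 → 634 → 317 → 952 → 476 → 238 → 119 → 358 → 179 → 538 → 269 → 808 → 404 → 202 → 101 → 304 → 152 → 76 → 38 → 19 → 58 → 29 → 88 → 44 → 22 → 11 → 34 → 17 → 52 → 26 → 13 → 40 → 20 → 10 → 5 → 16 → 8 → 4 → 2 → 1
Total steps = 59

59 steps


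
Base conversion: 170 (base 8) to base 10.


170 (base 8) = 120 (decimal)
120 (decimal) = 120 (base 10)


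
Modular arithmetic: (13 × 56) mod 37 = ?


13 × 56 = 728
728 mod 37 = 25


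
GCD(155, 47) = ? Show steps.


155 = 3 * 47 + 14
47 = 3 * 14 + 5
14 = 2 * 5 + 4
5 = 1 * 4 + 1
4 = 4 * 1 + 0
GCD = 1


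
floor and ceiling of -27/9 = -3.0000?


-27/9 = -3.0000
floor = -3
ceil = -3

floor = -3, ceil = -3


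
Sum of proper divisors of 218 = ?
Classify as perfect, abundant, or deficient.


Proper divisors: 1, 2, 109
Sum = 1 + 2 + 109 = 112
112 < 218 → deficient

s(218) = 112 (deficient)


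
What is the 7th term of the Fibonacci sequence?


Sequence: 1, 1, 2, 3, 5, 8, 13
F(7) = 13


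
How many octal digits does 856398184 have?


856398184 in base 8 = 6302714550
Number of digits = 10

10 digits (base 8)


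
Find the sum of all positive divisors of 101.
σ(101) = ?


Divisors of 101: 1, 101
Sum = 1 + 101 = 102

σ(101) = 102


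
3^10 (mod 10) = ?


3^1 mod 10 = 3
3^2 mod 10 = 9
3^3 mod 10 = 7
3^4 mod 10 = 1
3^5 mod 10 = 3
3^6 mod 10 = 9
3^7 mod 10 = 7
3^8 mod 10 = 1
3^9 mod 10 = 3
3^10 mod 10 = 9


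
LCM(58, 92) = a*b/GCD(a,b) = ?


GCD(58, 92) = 2
LCM = 58*92/2 = 5336/2 = 2668

LCM = 2668


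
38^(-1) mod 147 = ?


Use the extended Euclidean algorithm on (147, 38); each row r = 147*s + 38*t:
r=147, s=1, t=0
r=38, s=0, t=1
q=3: r=33, s=1, t=-3   [147*(1) + 38*(-3) = 33]
q=1: r=5, s=-1, t=4   [147*(-1) + 38*(4) = 5]
q=6: r=3, s=7, t=-27   [147*(7) + 38*(-27) = 3]
q=1: r=2, s=-8, t=31   [147*(-8) + 38*(31) = 2]
q=1: r=1, s=15, t=-58   [147*(15) + 38*(-58) = 1]
q=2: r=0, s=-38, t=147   [147*(-38) + 38*(147) = 0]
GCD = 1 with t = -58, so 38*(-58) ≡ 1 (mod 147)
Inverse = -58 mod 147 = 89
Check: 38 * 89 = 3382 ≡ 1 (mod 147)

38^(-1) ≡ 89 (mod 147)
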